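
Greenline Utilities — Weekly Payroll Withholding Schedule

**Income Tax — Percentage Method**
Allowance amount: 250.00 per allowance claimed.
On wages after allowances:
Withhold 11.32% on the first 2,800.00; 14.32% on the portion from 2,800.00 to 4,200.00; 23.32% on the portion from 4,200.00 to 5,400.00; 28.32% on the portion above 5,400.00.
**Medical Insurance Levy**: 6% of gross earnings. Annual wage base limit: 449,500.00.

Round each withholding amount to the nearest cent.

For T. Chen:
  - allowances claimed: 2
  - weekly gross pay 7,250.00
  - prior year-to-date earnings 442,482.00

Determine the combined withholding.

1,600.68

Income Tax: taxable = 7,250.00 − 2×250.00 = 6,750.00
  797.28 + 28.32% × (6,750.00 − 5,400.00) = 797.28 + 28.32% × 1,350.00 = 1,179.60
Medical Insurance Levy: cap 449,500.00 − YTD 442,482.00 = 7,018.00 subject; 6% × 7,018.00 = 421.08
Total: 1,179.60 + 421.08 = 1,600.68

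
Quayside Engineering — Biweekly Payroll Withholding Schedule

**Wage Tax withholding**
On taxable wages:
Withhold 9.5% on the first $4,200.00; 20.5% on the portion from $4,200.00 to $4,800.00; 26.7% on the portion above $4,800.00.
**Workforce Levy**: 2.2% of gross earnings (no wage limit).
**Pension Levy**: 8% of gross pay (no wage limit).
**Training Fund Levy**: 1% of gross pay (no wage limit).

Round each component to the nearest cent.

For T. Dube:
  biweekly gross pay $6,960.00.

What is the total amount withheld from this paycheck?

Wage Tax: taxable = $6,960.00
  $522.00 + 26.7% × ($6,960.00 − $4,800.00) = $522.00 + 26.7% × $2,160.00 = $1,098.72
Workforce Levy: 2.2% × $6,960.00 = $153.12
Pension Levy: 8% × $6,960.00 = $556.80
Training Fund Levy: 1% × $6,960.00 = $69.60
Total: $1,098.72 + $153.12 + $556.80 + $69.60 = $1,878.24

$1,878.24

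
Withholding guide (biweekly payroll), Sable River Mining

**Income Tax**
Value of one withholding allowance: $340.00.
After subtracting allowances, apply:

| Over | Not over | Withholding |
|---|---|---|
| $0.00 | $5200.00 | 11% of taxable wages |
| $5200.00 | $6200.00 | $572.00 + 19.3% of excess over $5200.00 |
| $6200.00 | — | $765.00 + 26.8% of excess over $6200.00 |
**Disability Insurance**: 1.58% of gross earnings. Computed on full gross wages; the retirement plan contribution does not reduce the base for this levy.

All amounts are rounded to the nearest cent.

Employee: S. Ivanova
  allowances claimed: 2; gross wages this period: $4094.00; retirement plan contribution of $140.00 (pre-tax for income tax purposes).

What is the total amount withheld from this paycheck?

$424.83

Income Tax: taxable = $4094.00 − $140.00 − 2×$340.00 = $3274.00
  11% × $3274.00 = $360.14
Disability Insurance: 1.58% × $4094.00 = $64.69
Total: $360.14 + $64.69 = $424.83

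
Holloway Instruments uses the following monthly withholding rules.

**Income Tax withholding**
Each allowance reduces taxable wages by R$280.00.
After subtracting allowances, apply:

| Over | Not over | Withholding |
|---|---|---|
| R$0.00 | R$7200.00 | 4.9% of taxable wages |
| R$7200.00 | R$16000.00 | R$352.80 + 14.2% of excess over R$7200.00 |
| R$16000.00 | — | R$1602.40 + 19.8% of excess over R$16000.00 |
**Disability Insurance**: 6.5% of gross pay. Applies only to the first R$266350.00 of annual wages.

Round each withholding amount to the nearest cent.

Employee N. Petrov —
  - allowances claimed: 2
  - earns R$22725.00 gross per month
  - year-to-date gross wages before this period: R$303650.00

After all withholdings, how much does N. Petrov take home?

R$19901.93

Income Tax: taxable = R$22725.00 − 2×R$280.00 = R$22165.00
  R$1602.40 + 19.8% × (R$22165.00 − R$16000.00) = R$1602.40 + 19.8% × R$6165.00 = R$2823.07
Disability Insurance: YTD R$303650.00 ≥ cap R$266350.00 → R$0.00
Total withheld: R$2823.07 + R$0.00 = R$2823.07
Net pay: R$22725.00 − R$2823.07 = R$19901.93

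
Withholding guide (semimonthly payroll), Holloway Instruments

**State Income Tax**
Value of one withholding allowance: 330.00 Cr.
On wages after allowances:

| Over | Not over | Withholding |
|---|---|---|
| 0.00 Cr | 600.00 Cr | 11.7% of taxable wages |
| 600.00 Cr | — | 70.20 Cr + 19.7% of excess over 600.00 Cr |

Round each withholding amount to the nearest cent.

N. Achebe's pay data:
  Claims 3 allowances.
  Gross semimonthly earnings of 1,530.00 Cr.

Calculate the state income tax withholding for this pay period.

63.18 Cr

State Income Tax: taxable = 1,530.00 Cr − 3×330.00 Cr = 540.00 Cr
  11.7% × 540.00 Cr = 63.18 Cr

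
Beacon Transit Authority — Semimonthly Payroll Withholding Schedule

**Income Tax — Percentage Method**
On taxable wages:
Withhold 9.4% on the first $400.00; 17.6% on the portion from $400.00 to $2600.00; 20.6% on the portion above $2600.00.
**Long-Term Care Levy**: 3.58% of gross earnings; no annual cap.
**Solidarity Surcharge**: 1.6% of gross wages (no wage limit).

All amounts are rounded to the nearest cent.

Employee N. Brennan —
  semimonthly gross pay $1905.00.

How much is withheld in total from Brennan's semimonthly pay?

Income Tax: taxable = $1905.00
  $37.60 + 17.6% × ($1905.00 − $400.00) = $37.60 + 17.6% × $1505.00 = $302.48
Long-Term Care Levy: 3.58% × $1905.00 = $68.20
Solidarity Surcharge: 1.6% × $1905.00 = $30.48
Total: $302.48 + $68.20 + $30.48 = $401.16

$401.16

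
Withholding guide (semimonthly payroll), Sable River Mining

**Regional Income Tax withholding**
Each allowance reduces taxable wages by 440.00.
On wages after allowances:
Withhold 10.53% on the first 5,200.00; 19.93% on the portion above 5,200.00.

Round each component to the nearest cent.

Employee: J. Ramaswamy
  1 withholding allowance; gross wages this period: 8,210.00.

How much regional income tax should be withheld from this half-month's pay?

Regional Income Tax: taxable = 8,210.00 − 1×440.00 = 7,770.00
  547.56 + 19.93% × (7,770.00 − 5,200.00) = 547.56 + 19.93% × 2,570.00 = 1,059.76

1,059.76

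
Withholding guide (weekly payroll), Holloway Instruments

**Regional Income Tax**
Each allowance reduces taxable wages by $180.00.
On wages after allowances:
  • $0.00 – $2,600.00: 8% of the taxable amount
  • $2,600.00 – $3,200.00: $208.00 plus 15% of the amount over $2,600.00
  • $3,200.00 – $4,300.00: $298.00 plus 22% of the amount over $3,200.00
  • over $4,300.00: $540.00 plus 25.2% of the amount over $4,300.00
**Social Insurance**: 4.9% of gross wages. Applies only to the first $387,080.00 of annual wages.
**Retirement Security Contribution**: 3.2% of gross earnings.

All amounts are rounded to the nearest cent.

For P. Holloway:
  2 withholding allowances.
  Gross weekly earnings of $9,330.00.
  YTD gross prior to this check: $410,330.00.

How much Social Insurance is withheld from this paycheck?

Social Insurance: YTD $410,330.00 ≥ cap $387,080.00 → $0.00

$0.00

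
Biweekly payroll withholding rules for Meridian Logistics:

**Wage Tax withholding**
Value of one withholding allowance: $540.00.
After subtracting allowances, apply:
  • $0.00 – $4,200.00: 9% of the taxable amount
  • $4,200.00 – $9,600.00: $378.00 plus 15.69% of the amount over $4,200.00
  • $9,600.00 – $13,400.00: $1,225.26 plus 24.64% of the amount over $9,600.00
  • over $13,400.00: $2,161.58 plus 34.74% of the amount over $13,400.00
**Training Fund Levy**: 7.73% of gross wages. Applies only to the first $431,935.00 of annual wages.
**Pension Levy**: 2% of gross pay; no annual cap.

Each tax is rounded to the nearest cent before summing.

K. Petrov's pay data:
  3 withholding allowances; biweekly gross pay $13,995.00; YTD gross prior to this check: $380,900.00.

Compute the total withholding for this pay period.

Wage Tax: taxable = $13,995.00 − 3×$540.00 = $12,375.00
  $1,225.26 + 24.64% × ($12,375.00 − $9,600.00) = $1,225.26 + 24.64% × $2,775.00 = $1,909.02
Training Fund Levy: 7.73% × $13,995.00 = $1,081.81
Pension Levy: 2% × $13,995.00 = $279.90
Total: $1,909.02 + $1,081.81 + $279.90 = $3,270.73

$3,270.73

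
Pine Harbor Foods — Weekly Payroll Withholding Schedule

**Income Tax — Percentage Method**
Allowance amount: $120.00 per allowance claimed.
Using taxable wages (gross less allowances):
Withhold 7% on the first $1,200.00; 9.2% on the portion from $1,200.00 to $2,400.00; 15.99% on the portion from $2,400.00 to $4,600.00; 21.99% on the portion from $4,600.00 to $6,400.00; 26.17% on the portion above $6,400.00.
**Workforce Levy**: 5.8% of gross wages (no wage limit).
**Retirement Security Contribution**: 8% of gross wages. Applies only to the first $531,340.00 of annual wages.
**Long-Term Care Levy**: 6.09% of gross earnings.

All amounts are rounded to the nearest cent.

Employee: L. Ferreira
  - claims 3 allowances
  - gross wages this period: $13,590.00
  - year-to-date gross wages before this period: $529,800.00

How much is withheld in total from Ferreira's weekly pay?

$4,468.46

Income Tax: taxable = $13,590.00 − 3×$120.00 = $13,230.00
  $942.00 + 26.17% × ($13,230.00 − $6,400.00) = $942.00 + 26.17% × $6,830.00 = $2,729.41
Workforce Levy: 5.8% × $13,590.00 = $788.22
Retirement Security Contribution: cap $531,340.00 − YTD $529,800.00 = $1,540.00 subject; 8% × $1,540.00 = $123.20
Long-Term Care Levy: 6.09% × $13,590.00 = $827.63
Total: $2,729.41 + $788.22 + $123.20 + $827.63 = $4,468.46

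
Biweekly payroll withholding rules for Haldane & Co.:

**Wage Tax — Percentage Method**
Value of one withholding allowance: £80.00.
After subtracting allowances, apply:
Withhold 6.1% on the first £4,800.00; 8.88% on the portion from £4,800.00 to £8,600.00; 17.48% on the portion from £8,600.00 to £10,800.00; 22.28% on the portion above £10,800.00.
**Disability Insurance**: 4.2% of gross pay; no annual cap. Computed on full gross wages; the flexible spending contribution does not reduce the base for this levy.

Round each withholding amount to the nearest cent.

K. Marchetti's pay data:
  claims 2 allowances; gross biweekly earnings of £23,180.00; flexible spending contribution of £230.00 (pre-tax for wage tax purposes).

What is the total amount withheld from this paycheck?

Wage Tax: taxable = £23,180.00 − £230.00 − 2×£80.00 = £22,790.00
  £1,014.80 + 22.28% × (£22,790.00 − £10,800.00) = £1,014.80 + 22.28% × £11,990.00 = £3,686.17
Disability Insurance: 4.2% × £23,180.00 = £973.56
Total: £3,686.17 + £973.56 = £4,659.73

£4,659.73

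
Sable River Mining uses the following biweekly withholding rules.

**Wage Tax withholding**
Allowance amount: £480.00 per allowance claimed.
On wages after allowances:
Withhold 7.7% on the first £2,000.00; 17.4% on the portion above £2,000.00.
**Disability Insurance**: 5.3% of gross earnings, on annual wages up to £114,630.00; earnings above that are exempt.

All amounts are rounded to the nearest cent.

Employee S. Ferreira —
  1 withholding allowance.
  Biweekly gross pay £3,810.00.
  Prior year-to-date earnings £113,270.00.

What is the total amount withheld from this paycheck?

£457.50

Wage Tax: taxable = £3,810.00 − 1×£480.00 = £3,330.00
  £154.00 + 17.4% × (£3,330.00 − £2,000.00) = £154.00 + 17.4% × £1,330.00 = £385.42
Disability Insurance: cap £114,630.00 − YTD £113,270.00 = £1,360.00 subject; 5.3% × £1,360.00 = £72.08
Total: £385.42 + £72.08 = £457.50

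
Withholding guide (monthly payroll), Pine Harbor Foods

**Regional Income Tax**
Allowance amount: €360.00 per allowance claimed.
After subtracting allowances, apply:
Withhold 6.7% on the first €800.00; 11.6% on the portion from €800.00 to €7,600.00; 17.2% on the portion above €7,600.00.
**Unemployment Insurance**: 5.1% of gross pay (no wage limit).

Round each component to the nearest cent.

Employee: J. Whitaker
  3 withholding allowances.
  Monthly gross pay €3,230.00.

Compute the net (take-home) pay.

Regional Income Tax: taxable = €3,230.00 − 3×€360.00 = €2,150.00
  €53.60 + 11.6% × (€2,150.00 − €800.00) = €53.60 + 11.6% × €1,350.00 = €210.20
Unemployment Insurance: 5.1% × €3,230.00 = €164.73
Total withheld: €210.20 + €164.73 = €374.93
Net pay: €3,230.00 − €374.93 = €2,855.07

€2,855.07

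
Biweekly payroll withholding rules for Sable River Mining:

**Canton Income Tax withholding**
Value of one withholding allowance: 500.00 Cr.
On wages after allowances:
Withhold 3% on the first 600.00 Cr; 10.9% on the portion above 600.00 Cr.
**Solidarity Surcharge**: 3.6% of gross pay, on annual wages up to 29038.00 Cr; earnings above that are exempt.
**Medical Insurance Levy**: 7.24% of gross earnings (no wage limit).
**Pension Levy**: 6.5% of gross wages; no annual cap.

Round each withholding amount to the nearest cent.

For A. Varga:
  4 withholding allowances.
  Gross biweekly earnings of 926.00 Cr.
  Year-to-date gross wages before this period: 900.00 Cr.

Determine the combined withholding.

Canton Income Tax: taxable = 926.00 Cr − 4×500.00 Cr = -1074.00 Cr
  Taxable ≤ 0 → 0.00 Cr
Solidarity Surcharge: 3.6% × 926.00 Cr = 33.34 Cr
Medical Insurance Levy: 7.24% × 926.00 Cr = 67.04 Cr
Pension Levy: 6.5% × 926.00 Cr = 60.19 Cr
Total: 0.00 Cr + 33.34 Cr + 67.04 Cr + 60.19 Cr = 160.57 Cr

160.57 Cr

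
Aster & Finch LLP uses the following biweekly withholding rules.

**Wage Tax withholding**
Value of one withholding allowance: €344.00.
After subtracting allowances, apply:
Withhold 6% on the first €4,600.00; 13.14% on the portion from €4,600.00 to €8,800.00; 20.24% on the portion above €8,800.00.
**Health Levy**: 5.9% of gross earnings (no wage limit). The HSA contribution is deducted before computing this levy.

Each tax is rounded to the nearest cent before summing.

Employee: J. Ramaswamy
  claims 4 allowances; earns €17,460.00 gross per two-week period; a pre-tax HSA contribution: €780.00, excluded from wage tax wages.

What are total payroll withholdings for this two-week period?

€3,128.41

Wage Tax: taxable = €17,460.00 − €780.00 − 4×€344.00 = €15,304.00
  €827.88 + 20.24% × (€15,304.00 − €8,800.00) = €827.88 + 20.24% × €6,504.00 = €2,144.29
Health Levy: 5.9% × €16,680.00 = €984.12
Total: €2,144.29 + €984.12 = €3,128.41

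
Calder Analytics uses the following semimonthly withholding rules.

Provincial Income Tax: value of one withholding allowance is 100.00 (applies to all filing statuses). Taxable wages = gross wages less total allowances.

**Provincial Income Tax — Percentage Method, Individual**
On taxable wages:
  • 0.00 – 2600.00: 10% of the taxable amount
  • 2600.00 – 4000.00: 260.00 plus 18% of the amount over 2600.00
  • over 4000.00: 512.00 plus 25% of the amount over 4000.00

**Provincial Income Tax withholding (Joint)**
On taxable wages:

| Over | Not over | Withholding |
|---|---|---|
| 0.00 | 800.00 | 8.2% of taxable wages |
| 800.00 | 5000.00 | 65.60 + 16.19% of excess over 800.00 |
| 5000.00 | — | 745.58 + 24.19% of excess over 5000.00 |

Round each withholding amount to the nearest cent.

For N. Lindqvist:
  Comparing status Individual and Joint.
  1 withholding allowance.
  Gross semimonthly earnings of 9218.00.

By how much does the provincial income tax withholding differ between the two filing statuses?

Provincial Income Tax (Individual): taxable = 9218.00 − 1×100.00 = 9118.00
  512.00 + 25% × (9118.00 − 4000.00) = 512.00 + 25% × 5118.00 = 1791.50
Provincial Income Tax (Joint): taxable = 9218.00 − 1×100.00 = 9118.00
  745.58 + 24.19% × (9118.00 − 5000.00) = 745.58 + 24.19% × 4118.00 = 1741.72
Difference: |1791.50 − 1741.72| = 49.78 (higher under Individual)

49.78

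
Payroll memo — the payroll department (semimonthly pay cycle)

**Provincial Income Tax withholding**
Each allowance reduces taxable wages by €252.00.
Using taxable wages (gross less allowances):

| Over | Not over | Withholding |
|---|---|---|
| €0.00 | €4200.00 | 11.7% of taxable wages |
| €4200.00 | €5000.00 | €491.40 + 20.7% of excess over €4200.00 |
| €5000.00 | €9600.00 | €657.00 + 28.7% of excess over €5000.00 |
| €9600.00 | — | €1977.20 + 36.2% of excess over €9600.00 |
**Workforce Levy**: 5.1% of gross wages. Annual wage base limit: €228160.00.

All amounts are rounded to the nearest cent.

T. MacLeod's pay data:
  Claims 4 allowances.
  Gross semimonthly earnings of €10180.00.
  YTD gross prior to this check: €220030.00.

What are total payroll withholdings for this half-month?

€2268.99

Provincial Income Tax: taxable = €10180.00 − 4×€252.00 = €9172.00
  €657.00 + 28.7% × (€9172.00 − €5000.00) = €657.00 + 28.7% × €4172.00 = €1854.36
Workforce Levy: cap €228160.00 − YTD €220030.00 = €8130.00 subject; 5.1% × €8130.00 = €414.63
Total: €1854.36 + €414.63 = €2268.99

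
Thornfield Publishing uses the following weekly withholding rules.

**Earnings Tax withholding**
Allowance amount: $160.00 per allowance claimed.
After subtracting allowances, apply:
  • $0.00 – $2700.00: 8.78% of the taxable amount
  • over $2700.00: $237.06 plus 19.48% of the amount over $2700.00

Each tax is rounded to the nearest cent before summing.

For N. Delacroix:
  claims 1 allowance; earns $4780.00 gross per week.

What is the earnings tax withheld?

Earnings Tax: taxable = $4780.00 − 1×$160.00 = $4620.00
  $237.06 + 19.48% × ($4620.00 − $2700.00) = $237.06 + 19.48% × $1920.00 = $611.08

$611.08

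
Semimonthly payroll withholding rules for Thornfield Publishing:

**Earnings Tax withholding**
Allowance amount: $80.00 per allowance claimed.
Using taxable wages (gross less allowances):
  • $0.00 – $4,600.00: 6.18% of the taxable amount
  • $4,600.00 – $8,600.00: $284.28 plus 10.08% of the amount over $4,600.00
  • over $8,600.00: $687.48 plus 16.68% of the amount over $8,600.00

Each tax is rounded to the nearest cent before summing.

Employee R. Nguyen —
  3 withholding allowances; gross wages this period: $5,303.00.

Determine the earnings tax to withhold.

Earnings Tax: taxable = $5,303.00 − 3×$80.00 = $5,063.00
  $284.28 + 10.08% × ($5,063.00 − $4,600.00) = $284.28 + 10.08% × $463.00 = $330.95

$330.95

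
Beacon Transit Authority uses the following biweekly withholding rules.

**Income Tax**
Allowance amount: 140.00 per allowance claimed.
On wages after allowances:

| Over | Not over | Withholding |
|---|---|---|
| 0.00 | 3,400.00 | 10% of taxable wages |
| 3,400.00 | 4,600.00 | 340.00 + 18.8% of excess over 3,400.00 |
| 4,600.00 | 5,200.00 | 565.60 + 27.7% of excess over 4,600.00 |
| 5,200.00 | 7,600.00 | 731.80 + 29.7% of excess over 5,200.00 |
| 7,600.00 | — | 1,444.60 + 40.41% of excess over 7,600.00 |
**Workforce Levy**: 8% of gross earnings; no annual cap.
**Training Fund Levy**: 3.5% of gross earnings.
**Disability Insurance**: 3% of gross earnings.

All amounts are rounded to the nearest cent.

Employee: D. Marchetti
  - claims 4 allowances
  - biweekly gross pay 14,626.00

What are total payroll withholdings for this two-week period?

Income Tax: taxable = 14,626.00 − 4×140.00 = 14,066.00
  1,444.60 + 40.41% × (14,066.00 − 7,600.00) = 1,444.60 + 40.41% × 6,466.00 = 4,057.51
Workforce Levy: 8% × 14,626.00 = 1,170.08
Training Fund Levy: 3.5% × 14,626.00 = 511.91
Disability Insurance: 3% × 14,626.00 = 438.78
Total: 4,057.51 + 1,170.08 + 511.91 + 438.78 = 6,178.28

6,178.28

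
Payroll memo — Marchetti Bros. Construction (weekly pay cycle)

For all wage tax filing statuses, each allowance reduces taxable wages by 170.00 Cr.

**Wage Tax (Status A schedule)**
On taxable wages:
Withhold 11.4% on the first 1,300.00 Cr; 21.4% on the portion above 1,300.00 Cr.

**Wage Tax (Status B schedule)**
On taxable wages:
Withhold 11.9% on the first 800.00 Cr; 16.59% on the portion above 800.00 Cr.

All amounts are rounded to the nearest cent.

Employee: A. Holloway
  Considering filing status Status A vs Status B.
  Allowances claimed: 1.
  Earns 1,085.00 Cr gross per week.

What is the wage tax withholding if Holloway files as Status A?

Wage Tax (Status A): taxable = 1,085.00 Cr − 1×170.00 Cr = 915.00 Cr
  11.4% × 915.00 Cr = 104.31 Cr

104.31 Cr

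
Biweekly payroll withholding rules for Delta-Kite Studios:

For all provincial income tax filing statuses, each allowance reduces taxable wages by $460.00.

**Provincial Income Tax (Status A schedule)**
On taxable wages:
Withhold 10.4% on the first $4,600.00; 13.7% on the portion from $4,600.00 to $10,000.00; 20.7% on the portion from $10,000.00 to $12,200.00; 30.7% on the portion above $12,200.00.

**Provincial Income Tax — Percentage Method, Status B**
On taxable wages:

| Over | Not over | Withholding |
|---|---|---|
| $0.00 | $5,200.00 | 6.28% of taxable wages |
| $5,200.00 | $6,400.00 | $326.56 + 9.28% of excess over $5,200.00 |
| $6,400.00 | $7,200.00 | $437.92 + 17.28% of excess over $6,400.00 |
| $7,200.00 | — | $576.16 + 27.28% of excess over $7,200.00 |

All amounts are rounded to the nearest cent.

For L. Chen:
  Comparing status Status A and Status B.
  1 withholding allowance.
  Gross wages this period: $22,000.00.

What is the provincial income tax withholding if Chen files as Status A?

$4,540.98

Provincial Income Tax (Status A): taxable = $22,000.00 − 1×$460.00 = $21,540.00
  $1,673.60 + 30.7% × ($21,540.00 − $12,200.00) = $1,673.60 + 30.7% × $9,340.00 = $4,540.98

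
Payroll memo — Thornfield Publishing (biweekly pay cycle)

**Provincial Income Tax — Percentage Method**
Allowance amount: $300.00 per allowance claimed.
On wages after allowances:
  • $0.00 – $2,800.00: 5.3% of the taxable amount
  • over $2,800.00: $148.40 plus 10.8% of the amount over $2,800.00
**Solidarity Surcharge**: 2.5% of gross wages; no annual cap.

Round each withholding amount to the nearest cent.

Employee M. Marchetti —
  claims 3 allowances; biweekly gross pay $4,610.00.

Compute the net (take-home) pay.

$4,248.07

Provincial Income Tax: taxable = $4,610.00 − 3×$300.00 = $3,710.00
  $148.40 + 10.8% × ($3,710.00 − $2,800.00) = $148.40 + 10.8% × $910.00 = $246.68
Solidarity Surcharge: 2.5% × $4,610.00 = $115.25
Total withheld: $246.68 + $115.25 = $361.93
Net pay: $4,610.00 − $361.93 = $4,248.07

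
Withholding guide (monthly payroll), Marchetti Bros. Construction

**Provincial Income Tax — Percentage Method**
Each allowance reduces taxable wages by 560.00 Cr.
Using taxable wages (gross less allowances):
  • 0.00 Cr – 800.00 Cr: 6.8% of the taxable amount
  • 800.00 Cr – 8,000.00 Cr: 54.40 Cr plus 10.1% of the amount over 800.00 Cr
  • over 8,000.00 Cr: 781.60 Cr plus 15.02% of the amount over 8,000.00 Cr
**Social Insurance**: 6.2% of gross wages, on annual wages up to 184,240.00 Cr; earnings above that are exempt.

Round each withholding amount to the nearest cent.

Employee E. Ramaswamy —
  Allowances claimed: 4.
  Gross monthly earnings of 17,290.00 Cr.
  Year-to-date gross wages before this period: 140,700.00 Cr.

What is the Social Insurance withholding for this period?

1,071.98 Cr

Social Insurance: 6.2% × 17,290.00 Cr = 1,071.98 Cr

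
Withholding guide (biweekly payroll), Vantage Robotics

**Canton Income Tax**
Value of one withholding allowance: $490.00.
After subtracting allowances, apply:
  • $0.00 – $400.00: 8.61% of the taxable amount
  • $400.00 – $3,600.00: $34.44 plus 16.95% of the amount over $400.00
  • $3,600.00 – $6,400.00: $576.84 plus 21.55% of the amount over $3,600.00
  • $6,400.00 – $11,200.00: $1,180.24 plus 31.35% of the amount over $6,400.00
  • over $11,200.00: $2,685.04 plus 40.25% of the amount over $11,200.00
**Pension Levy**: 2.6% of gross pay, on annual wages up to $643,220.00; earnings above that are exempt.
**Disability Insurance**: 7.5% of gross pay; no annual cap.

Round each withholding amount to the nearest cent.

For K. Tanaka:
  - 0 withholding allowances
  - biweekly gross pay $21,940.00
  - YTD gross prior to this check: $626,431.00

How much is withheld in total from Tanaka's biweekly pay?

Canton Income Tax: taxable = $21,940.00
  $2,685.04 + 40.25% × ($21,940.00 − $11,200.00) = $2,685.04 + 40.25% × $10,740.00 = $7,007.89
Pension Levy: cap $643,220.00 − YTD $626,431.00 = $16,789.00 subject; 2.6% × $16,789.00 = $436.51
Disability Insurance: 7.5% × $21,940.00 = $1,645.50
Total: $7,007.89 + $436.51 + $1,645.50 = $9,089.90

$9,089.90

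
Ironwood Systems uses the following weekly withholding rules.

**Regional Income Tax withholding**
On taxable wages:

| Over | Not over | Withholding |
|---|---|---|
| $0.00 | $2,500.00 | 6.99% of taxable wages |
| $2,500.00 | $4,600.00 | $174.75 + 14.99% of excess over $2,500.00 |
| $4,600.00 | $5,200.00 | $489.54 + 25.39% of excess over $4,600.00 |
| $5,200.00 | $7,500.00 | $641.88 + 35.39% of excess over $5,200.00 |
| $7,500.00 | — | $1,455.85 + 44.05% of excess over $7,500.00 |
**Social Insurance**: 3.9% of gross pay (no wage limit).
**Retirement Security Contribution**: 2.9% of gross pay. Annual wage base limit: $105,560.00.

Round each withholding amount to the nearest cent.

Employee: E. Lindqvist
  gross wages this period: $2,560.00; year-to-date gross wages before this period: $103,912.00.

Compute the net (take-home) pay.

Regional Income Tax: taxable = $2,560.00
  $174.75 + 14.99% × ($2,560.00 − $2,500.00) = $174.75 + 14.99% × $60.00 = $183.74
Social Insurance: 3.9% × $2,560.00 = $99.84
Retirement Security Contribution: cap $105,560.00 − YTD $103,912.00 = $1,648.00 subject; 2.9% × $1,648.00 = $47.79
Total withheld: $183.74 + $99.84 + $47.79 = $331.37
Net pay: $2,560.00 − $331.37 = $2,228.63

$2,228.63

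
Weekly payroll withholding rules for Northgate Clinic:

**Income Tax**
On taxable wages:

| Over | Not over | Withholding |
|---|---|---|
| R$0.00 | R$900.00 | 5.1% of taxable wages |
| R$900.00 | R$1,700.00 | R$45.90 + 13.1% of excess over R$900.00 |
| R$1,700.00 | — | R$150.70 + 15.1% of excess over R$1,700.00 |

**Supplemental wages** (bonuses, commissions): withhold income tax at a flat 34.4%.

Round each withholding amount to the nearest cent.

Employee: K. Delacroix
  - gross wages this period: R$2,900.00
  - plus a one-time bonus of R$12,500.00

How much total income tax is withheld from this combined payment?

Income Tax: taxable = R$2,900.00
  R$150.70 + 15.1% × (R$2,900.00 − R$1,700.00) = R$150.70 + 15.1% × R$1,200.00 = R$331.90
Supplemental (34.4% flat on bonus): 34.4% × R$12,500.00 = R$4,300.00
Total income tax: R$331.90 + R$4,300.00 = R$4,631.90

R$4,631.90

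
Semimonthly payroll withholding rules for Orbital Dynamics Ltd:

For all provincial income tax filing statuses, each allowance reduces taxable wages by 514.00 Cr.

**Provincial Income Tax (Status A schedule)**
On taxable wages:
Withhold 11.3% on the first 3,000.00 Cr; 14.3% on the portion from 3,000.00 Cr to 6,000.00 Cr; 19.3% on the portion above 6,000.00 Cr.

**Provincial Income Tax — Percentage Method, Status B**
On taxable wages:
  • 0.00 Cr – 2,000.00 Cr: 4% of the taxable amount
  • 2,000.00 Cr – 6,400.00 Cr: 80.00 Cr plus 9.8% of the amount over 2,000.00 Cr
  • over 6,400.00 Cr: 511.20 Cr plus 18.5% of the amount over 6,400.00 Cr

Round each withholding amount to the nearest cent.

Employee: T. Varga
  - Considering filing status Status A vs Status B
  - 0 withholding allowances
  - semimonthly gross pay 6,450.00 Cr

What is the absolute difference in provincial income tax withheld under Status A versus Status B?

334.40 Cr

Provincial Income Tax (Status A): taxable = 6,450.00 Cr
  768.00 Cr + 19.3% × (6,450.00 Cr − 6,000.00 Cr) = 768.00 Cr + 19.3% × 450.00 Cr = 854.85 Cr
Provincial Income Tax (Status B): taxable = 6,450.00 Cr
  511.20 Cr + 18.5% × (6,450.00 Cr − 6,400.00 Cr) = 511.20 Cr + 18.5% × 50.00 Cr = 520.45 Cr
Difference: |854.85 Cr − 520.45 Cr| = 334.40 Cr (higher under Status A)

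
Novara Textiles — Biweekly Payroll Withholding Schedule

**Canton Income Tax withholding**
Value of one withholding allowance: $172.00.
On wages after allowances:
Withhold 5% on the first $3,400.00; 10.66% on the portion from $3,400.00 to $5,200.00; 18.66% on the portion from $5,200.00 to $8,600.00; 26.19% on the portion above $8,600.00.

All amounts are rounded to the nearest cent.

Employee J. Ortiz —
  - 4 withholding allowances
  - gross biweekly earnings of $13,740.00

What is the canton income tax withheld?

$2,162.30

Canton Income Tax: taxable = $13,740.00 − 4×$172.00 = $13,052.00
  $996.32 + 26.19% × ($13,052.00 − $8,600.00) = $996.32 + 26.19% × $4,452.00 = $2,162.30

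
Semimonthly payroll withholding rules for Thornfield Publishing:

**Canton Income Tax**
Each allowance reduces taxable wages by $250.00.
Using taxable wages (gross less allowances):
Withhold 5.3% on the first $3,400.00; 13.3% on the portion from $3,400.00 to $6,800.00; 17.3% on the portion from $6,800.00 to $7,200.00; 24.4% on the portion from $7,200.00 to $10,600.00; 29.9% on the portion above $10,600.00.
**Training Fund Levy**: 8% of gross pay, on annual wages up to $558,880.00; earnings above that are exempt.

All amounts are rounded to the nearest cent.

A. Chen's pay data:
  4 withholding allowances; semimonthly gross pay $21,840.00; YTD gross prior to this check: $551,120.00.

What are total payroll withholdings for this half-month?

$5,213.76

Canton Income Tax: taxable = $21,840.00 − 4×$250.00 = $20,840.00
  $1,531.20 + 29.9% × ($20,840.00 − $10,600.00) = $1,531.20 + 29.9% × $10,240.00 = $4,592.96
Training Fund Levy: cap $558,880.00 − YTD $551,120.00 = $7,760.00 subject; 8% × $7,760.00 = $620.80
Total: $4,592.96 + $620.80 = $5,213.76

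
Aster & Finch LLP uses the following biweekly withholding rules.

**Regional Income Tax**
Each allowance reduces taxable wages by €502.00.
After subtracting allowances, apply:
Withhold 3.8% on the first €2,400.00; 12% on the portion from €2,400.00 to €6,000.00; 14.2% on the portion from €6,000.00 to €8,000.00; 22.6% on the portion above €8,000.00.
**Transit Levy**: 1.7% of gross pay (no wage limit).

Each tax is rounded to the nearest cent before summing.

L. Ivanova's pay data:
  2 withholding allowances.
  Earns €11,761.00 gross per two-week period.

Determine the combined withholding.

Regional Income Tax: taxable = €11,761.00 − 2×€502.00 = €10,757.00
  €807.20 + 22.6% × (€10,757.00 − €8,000.00) = €807.20 + 22.6% × €2,757.00 = €1,430.28
Transit Levy: 1.7% × €11,761.00 = €199.94
Total: €1,430.28 + €199.94 = €1,630.22

€1,630.22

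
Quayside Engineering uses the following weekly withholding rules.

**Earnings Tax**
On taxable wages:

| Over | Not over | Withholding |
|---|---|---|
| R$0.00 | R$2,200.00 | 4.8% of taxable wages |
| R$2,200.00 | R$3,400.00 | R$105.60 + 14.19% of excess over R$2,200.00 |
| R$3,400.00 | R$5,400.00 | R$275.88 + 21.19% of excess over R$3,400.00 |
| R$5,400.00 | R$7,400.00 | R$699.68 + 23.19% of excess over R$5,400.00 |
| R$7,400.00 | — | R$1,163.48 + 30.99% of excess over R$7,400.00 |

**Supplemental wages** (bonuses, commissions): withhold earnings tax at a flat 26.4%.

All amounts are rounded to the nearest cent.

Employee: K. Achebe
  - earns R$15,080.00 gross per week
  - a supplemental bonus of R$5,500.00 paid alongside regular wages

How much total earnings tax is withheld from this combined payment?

Earnings Tax: taxable = R$15,080.00
  R$1,163.48 + 30.99% × (R$15,080.00 − R$7,400.00) = R$1,163.48 + 30.99% × R$7,680.00 = R$3,543.51
Supplemental (26.4% flat on bonus): 26.4% × R$5,500.00 = R$1,452.00
Total earnings tax: R$3,543.51 + R$1,452.00 = R$4,995.51

R$4,995.51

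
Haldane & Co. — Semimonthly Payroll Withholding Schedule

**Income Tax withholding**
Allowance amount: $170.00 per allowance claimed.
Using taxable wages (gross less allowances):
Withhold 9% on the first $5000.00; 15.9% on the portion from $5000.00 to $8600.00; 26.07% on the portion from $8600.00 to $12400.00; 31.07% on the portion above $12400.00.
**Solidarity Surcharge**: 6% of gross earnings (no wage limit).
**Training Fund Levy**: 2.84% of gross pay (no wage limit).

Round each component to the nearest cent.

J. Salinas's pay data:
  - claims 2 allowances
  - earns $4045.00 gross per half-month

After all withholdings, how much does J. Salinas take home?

Income Tax: taxable = $4045.00 − 2×$170.00 = $3705.00
  9% × $3705.00 = $333.45
Solidarity Surcharge: 6% × $4045.00 = $242.70
Training Fund Levy: 2.84% × $4045.00 = $114.88
Total withheld: $333.45 + $242.70 + $114.88 = $691.03
Net pay: $4045.00 − $691.03 = $3353.97

$3353.97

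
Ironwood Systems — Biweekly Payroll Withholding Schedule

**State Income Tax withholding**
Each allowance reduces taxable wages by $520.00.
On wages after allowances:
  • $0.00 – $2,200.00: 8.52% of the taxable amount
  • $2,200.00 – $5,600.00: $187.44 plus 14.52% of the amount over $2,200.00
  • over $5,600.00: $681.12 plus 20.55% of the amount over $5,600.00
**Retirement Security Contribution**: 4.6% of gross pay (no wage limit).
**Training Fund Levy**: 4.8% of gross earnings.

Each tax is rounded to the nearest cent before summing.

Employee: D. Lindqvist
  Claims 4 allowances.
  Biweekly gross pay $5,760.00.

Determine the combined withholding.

State Income Tax: taxable = $5,760.00 − 4×$520.00 = $3,680.00
  $187.44 + 14.52% × ($3,680.00 − $2,200.00) = $187.44 + 14.52% × $1,480.00 = $402.34
Retirement Security Contribution: 4.6% × $5,760.00 = $264.96
Training Fund Levy: 4.8% × $5,760.00 = $276.48
Total: $402.34 + $264.96 + $276.48 = $943.78

$943.78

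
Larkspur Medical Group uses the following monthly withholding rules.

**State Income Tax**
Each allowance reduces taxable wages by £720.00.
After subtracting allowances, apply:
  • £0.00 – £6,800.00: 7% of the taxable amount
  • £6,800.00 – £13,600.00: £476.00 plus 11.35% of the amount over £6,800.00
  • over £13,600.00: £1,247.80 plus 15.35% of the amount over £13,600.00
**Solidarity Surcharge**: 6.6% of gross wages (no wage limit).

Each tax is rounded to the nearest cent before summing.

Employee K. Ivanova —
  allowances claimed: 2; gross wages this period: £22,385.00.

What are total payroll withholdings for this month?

£3,852.67

State Income Tax: taxable = £22,385.00 − 2×£720.00 = £20,945.00
  £1,247.80 + 15.35% × (£20,945.00 − £13,600.00) = £1,247.80 + 15.35% × £7,345.00 = £2,375.26
Solidarity Surcharge: 6.6% × £22,385.00 = £1,477.41
Total: £2,375.26 + £1,477.41 = £3,852.67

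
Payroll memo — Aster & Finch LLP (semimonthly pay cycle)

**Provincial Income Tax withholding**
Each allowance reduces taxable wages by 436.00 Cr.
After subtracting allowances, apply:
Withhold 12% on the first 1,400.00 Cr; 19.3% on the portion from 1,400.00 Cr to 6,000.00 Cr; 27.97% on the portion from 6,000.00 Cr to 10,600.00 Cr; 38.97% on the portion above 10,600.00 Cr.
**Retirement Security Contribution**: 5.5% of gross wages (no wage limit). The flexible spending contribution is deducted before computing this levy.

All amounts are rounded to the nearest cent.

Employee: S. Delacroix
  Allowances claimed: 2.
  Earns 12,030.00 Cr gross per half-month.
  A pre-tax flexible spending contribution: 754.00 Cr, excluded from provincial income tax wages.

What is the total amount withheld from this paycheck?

Provincial Income Tax: taxable = 12,030.00 Cr − 754.00 Cr − 2×436.00 Cr = 10,404.00 Cr
  1,055.80 Cr + 27.97% × (10,404.00 Cr − 6,000.00 Cr) = 1,055.80 Cr + 27.97% × 4,404.00 Cr = 2,287.60 Cr
Retirement Security Contribution: 5.5% × 11,276.00 Cr = 620.18 Cr
Total: 2,287.60 Cr + 620.18 Cr = 2,907.78 Cr

2,907.78 Cr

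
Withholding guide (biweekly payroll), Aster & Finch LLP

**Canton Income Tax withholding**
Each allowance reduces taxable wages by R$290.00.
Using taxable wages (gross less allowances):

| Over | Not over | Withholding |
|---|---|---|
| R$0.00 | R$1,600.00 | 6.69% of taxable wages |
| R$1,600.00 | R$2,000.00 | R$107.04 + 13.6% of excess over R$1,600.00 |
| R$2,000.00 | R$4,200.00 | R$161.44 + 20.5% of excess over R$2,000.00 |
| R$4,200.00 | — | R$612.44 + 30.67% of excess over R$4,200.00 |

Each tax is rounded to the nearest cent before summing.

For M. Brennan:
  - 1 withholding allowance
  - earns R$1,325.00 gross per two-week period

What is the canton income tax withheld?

Canton Income Tax: taxable = R$1,325.00 − 1×R$290.00 = R$1,035.00
  6.69% × R$1,035.00 = R$69.24

R$69.24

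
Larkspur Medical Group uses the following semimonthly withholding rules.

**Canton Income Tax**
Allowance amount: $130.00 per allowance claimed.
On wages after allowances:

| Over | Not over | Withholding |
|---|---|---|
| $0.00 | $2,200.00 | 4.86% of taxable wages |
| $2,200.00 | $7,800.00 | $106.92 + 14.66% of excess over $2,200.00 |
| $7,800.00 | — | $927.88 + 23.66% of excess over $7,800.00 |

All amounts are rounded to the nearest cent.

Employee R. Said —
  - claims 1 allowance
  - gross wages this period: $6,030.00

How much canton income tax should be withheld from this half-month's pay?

Canton Income Tax: taxable = $6,030.00 − 1×$130.00 = $5,900.00
  $106.92 + 14.66% × ($5,900.00 − $2,200.00) = $106.92 + 14.66% × $3,700.00 = $649.34

$649.34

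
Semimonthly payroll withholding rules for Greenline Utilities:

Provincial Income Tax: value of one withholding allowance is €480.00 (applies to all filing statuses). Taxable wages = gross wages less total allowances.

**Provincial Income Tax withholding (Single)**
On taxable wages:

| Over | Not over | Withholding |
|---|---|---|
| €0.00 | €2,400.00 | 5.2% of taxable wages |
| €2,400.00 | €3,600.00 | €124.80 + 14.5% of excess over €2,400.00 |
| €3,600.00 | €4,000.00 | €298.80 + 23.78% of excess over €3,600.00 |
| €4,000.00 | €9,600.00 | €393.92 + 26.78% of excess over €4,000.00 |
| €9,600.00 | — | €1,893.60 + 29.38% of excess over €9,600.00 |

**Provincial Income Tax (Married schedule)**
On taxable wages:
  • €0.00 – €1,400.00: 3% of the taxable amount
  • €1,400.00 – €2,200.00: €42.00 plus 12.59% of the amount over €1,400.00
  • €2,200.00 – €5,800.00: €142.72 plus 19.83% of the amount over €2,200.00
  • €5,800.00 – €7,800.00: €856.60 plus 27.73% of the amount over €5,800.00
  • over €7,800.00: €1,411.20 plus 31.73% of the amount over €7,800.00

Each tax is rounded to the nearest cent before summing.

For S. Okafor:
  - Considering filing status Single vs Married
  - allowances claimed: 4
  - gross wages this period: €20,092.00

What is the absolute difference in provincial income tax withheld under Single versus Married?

€290.19

Provincial Income Tax (Single): taxable = €20,092.00 − 4×€480.00 = €18,172.00
  €1,893.60 + 29.38% × (€18,172.00 − €9,600.00) = €1,893.60 + 29.38% × €8,572.00 = €4,412.05
Provincial Income Tax (Married): taxable = €20,092.00 − 4×€480.00 = €18,172.00
  €1,411.20 + 31.73% × (€18,172.00 − €7,800.00) = €1,411.20 + 31.73% × €10,372.00 = €4,702.24
Difference: |€4,412.05 − €4,702.24| = €290.19 (higher under Married)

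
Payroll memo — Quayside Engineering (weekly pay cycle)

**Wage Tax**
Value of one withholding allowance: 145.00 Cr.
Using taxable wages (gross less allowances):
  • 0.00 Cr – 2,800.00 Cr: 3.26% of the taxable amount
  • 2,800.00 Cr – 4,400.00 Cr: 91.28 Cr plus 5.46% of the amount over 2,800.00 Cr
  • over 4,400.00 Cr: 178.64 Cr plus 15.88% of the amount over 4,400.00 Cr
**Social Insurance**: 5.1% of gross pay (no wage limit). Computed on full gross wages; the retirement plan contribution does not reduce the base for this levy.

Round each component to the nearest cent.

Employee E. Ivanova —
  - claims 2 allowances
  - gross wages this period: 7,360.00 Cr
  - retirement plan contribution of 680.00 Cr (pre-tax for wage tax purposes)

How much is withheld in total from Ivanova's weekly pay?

Wage Tax: taxable = 7,360.00 Cr − 680.00 Cr − 2×145.00 Cr = 6,390.00 Cr
  178.64 Cr + 15.88% × (6,390.00 Cr − 4,400.00 Cr) = 178.64 Cr + 15.88% × 1,990.00 Cr = 494.65 Cr
Social Insurance: 5.1% × 7,360.00 Cr = 375.36 Cr
Total: 494.65 Cr + 375.36 Cr = 870.01 Cr

870.01 Cr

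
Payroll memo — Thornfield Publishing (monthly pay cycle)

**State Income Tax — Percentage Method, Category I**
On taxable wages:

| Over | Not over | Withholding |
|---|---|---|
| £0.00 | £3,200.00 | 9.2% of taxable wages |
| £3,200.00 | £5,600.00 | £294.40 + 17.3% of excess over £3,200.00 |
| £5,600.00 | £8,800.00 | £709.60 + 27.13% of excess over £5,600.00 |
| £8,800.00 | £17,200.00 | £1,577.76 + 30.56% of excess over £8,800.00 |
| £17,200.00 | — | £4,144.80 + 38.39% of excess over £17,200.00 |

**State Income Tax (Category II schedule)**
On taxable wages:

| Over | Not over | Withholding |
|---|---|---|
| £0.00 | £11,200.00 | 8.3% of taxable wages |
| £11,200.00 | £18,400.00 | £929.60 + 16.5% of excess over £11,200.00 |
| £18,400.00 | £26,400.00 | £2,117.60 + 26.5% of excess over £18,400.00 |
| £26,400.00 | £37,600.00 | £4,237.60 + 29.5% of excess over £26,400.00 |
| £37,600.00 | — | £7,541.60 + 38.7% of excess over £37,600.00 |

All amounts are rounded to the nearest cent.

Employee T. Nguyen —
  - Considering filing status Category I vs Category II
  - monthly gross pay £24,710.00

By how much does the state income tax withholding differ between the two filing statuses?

£3,238.14

State Income Tax (Category I): taxable = £24,710.00
  £4,144.80 + 38.39% × (£24,710.00 − £17,200.00) = £4,144.80 + 38.39% × £7,510.00 = £7,027.89
State Income Tax (Category II): taxable = £24,710.00
  £2,117.60 + 26.5% × (£24,710.00 − £18,400.00) = £2,117.60 + 26.5% × £6,310.00 = £3,789.75
Difference: |£7,027.89 − £3,789.75| = £3,238.14 (higher under Category I)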